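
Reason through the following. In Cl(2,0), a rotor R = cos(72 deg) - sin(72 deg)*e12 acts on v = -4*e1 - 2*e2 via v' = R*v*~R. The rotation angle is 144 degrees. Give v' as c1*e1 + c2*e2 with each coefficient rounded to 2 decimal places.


Rotor R = cos(72deg) - sin(72deg)*e12
Rotation angle theta = 2 * 72 = 144 degrees
v' = R*v*~R rotates v by theta.
cos(144deg) = -0.8090, sin(144deg) = 0.5878
v'_1 = -4*cos(144deg) - (-2)*sin(144deg)
= -4*(-0.8090) - (-2)*0.5878
= 4.41
v'_2 = -4*sin(144deg) + (-2)*cos(144deg)
= -4*0.5878 + (-2)*(-0.8090)
= -0.73
v' = 4.41*e1 - 0.73*e2


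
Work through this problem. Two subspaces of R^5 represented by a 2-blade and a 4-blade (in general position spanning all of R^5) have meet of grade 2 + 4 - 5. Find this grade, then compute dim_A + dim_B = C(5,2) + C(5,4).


Meet grade = grade(A) + grade(B) - n
= 2 + 4 - 5 = 1
C(5,2) = 10
C(5,4) = 5
dim_A + dim_B = 10 + 5 = 15


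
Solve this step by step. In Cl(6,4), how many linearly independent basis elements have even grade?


Even subalgebra dimension = 2^(n-1)
n = 6 + 4 = 10
2^(10 - 1) = 2^9 = 512
Verification: sum of C(10,k) for even k = 1 + 45 + 210 + 210 + 45 + 1 = 512
Result = 512


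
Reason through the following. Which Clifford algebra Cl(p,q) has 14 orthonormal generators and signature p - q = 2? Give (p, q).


We need p + q = 14 and p - q = 2.
Adding: 2p = 14 + 2 = 16, so p = 8.
Then q = 14 - 8 = 6.
(p, q) = (8, 6)


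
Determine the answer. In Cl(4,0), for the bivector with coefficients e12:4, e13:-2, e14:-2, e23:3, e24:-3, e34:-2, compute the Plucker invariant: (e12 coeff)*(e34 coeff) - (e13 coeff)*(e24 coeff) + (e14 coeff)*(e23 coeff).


Plucker relation: af - be + cd
a*f = 4*(-2) = -8
b*e = (-2)*(-3) = 6
c*d = (-2)*3 = -6
af - be + cd = -8 - 6 + (-6)
= -20


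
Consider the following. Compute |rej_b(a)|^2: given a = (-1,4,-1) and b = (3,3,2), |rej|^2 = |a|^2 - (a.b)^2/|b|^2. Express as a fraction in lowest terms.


|a|^2 = (-1)^2 + 4^2 + (-1)^2 = 18
|b|^2 = 3^2 + 3^2 + 2^2 = 22
a . b = (-1)*3 + 4*3 + (-1)*2 = 7
(a.b)^2 = 7^2 = 49
|rej|^2 = 18 - 49/22
= (396 - 49)/22
= 347/22
In lowest terms: 347/22


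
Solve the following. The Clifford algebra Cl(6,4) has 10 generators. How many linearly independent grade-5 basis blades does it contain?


Number of grade-k basis blades in Cl(p,q) with n = p + q is C(n, k).
n = 6 + 4 = 10
C(10, 5) = 10! / (5! * 5!)
= 3628800 / (120 * 120)
= 252


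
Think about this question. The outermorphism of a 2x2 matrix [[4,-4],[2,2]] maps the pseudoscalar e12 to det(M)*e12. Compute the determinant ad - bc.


The outermorphism of a linear map f sends e1^e2 to f(e1)^f(e2).
f(e1) = 4*e1 + 2*e2
f(e2) = -4*e1 + 2*e2
f(e1) ^ f(e2) = (4*e1 + 2*e2) ^ (-4*e1 + 2*e2)
= 4*2*e12 + 2*(-4)*e21
= (8 - (-8))*e12
= 16*e12
Coefficient = 16


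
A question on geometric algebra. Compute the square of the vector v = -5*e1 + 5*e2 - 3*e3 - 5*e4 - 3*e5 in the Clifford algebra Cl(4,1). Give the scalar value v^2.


v^2 = sum of c_i^2 * e_i^2
Positive signature terms (e_i^2 = +1): (-5)^2 + 5^2 + (-3)^2 + (-5)^2 = 84
Negative signature terms (e_j^2 = -1): (-3)^2 = 9
v^2 = 84 - 9 = 75


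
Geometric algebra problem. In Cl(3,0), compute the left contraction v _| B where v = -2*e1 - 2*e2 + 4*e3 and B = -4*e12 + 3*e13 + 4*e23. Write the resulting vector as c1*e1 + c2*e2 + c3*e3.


Left contraction v _| B = <vB>_1 (grade-1 part of the geometric product vB).
Using e1_|e12 = e2, e2_|e12 = -e1, e1_|e13 = e3, e3_|e13 = -e1, e2_|e23 = e3, e3_|e23 = -e2:
e1 coeff: -v2*b12 - v3*b13 = -(-2)*(-4) - (4)*(3) = -20
e2 coeff: v1*b12 - v3*b23 = (-2)*(-4) - (4)*(4) = -8
e3 coeff: v1*b13 + v2*b23 = (-2)*(3) + (-2)*(4) = -14
v _| B = -20*e1 - 8*e2 - 14*e3


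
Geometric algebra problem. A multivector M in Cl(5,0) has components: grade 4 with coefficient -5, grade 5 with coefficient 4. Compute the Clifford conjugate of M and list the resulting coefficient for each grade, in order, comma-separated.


Clifford conjugate sign for grade k: (-1)^(k(k+1)/2)
Grade 4: (-1)^(4*5/2) = (-1)^10 = 1, coeff -5 -> -5
Grade 5: (-1)^(5*6/2) = (-1)^15 = -1, coeff 4 -> -4
Conjugated coefficients: -5, -4


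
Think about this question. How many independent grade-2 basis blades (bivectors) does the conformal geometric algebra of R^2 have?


The conformal model of R^2 uses Cl(3,1) with m = 2 + 2 = 4 generators.
Number of grade-2 blades = C(m, 2) = C(4, 2)
= 4*3/2 = 6


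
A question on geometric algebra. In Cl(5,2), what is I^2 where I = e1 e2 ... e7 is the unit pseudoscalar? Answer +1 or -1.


The pseudoscalar I = e1...e_n (product of all n generators) of Cl(p,q) satisfies I^2 = (-1)^(q + n(n-1)/2).
p = 5, q = 2, n = p + q = 7
n(n-1)/2 = 7 * 6 / 2 = 21
Exponent = q + n(n-1)/2 = 2 + 21 = 23
I^2 = (-1)^23 = -1


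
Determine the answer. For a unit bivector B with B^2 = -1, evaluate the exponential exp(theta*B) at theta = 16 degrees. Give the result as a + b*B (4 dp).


For a unit bivector B with B^2 = -1, the exponential series gives
e^(theta*B) = cos(theta) + sin(theta)*B (the GA analogue of Euler's formula).
theta = 16 degrees = 0.279253 rad
cos(16 deg) = 0.9613
sin(16 deg) = 0.2756
exp(theta*B) = 0.9613 + 0.2756*B


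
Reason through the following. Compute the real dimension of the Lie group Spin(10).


Spin(n) double-covers SO(n); both have Lie algebra so(n) of dimension n(n-1)/2.
n = 10
n(n-1) = 10 * 9 = 90
dim Spin(10) = 90/2 = 45


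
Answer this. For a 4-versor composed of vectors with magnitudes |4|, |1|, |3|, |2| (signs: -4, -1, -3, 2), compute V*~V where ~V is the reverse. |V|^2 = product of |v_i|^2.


Each vector v_i has |v_i|^2 = s_i^2
Squared scales: (-4)^2 = 16, (-1)^2 = 1, (-3)^2 = 9, 2^2 = 4
|V|^2 = 16 * 1 * 9 * 4
= 576


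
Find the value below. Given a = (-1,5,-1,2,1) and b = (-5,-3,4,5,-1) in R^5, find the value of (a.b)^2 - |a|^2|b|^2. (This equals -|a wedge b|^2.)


a . b = (-1)*(-5) + 5*(-3) + (-1)*4 + 2*5 + 1*(-1)
= 5 + (-15) + (-4) + 10 + (-1) = -5
|a|^2 = (-1)^2 + 5^2 + (-1)^2 + 2^2 + 1^2 = 32
|b|^2 = (-5)^2 + (-3)^2 + 4^2 + 5^2 + (-1)^2 = 76
(a.b)^2 = (-5)^2 = 25
|a|^2 * |b|^2 = 32 * 76 = 2432
Result = 25 - 2432 = -2407


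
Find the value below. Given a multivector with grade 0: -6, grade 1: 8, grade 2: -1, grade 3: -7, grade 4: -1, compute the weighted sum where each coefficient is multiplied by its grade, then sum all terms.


Grade-weighted sum = sum of grade_k * coefficient_k
0*(-6) = 0
1*8 = 8
2*(-1) = -2
3*(-7) = -21
4*(-1) = -4
Total = 0 + 8 + (-2) + (-21) + (-4) = -19


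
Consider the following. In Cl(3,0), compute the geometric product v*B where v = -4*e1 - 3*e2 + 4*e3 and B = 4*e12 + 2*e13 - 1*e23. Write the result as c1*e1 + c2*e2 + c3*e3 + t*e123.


vB has grade-1 (vector) and grade-3 (trivector) parts: vB = (v _| B) + (v ^ B).
Vector part <vB>_1:
  e1: -v2*b12 - v3*b13 = -(-3)*(4) - (4)*(2) = 4
  e2: v1*b12 - v3*b23 = (-4)*(4) - (4)*(-1) = -12
  e3: v1*b13 + v2*b23 = (-4)*(2) + (-3)*(-1) = -5
Trivector part <vB>_3:
  e123: v1*b23 - v2*b13 + v3*b12 = (-4)*(-1) - (-3)*(2) + (4)*(4) = 26
vB = 4*e1 - 12*e2 - 5*e3 + 26*e123


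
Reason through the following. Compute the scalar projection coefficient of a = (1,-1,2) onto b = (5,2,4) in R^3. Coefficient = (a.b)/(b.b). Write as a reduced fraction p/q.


Projection coefficient = (a . b) / (b . b)
a . b = 1*5 + (-1)*2 + 2*4
= 5 + (-2) + 8 = 11
b . b = 5^2 + 2^2 + 4^2
= 25 + 4 + 16 = 45
Coefficient = 11/45
In lowest terms: 11/45


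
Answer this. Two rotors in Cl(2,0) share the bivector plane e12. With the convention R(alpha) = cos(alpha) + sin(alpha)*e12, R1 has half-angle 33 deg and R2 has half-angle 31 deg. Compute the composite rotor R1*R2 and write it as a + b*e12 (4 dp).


Same-plane rotors commute and their half-angles add:
R1*R2 = cos(a1 + a2) + sin(a1 + a2)*e12.
a1 + a2 = 33 + 31 = 64 deg
cos(64 deg) = 0.4384
sin(64 deg) = 0.8988
R1*R2 = 0.4384 + 0.8988*e12


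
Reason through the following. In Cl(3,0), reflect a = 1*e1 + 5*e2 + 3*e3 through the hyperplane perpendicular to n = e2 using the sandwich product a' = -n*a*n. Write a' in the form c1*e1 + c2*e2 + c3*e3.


Reflection formula: a' = -n*a*n, with n = e2 (unit vector, n^2 = 1).
For reflection through hyperplane perp to e2:
The component along e2 flips sign, others stay.
a = (1, 5, 3)
a' = (1, -5, 3)
a' = 1*e1 - 5*e2 + 3*e3


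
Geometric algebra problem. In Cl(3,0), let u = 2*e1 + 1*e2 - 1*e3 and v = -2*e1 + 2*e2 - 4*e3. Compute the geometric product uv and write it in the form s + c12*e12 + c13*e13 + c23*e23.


In Cl(3,0): e_i^2 = 1, e_ie_j = -e_je_i for i != j.
Scalar part = u . v = 2*(-2) + 1*2 + (-1)*(-4)
= -4 + 2 + 4 = 2
e12 coeff = 2*2 - 1*(-2) = 4 - (-2) = 6
e13 coeff = 2*(-4) - (-1)*(-2) = -8 - 2 = -10
e23 coeff = 1*(-4) - (-1)*2 = -4 - (-2) = -2
uv = 2 + 6*e12 - 10*e13 - 2*e23


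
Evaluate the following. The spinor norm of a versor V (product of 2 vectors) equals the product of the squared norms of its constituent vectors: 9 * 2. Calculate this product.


Spinor norm N(V) = |v1|^2 * |v2|^2 * ... * |v2|^2
= 9 * 2
Running product: 9, 18
N(V) = 18


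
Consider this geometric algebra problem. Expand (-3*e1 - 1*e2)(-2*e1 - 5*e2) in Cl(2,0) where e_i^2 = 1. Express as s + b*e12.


Expand: (-3*e1 - 1*e2)(-2*e1 - 5*e2)
= (-3)*(-2)*e1e1 + (-3)*(-5)*e1e2 + (-1)*(-2)*e2e1 + (-1)*(-5)*e2e2
Using e1^2 = e2^2 = 1, e2e1 = -e1e2:
Scalar part s = (-3)*(-2) + (-1)*(-5) = 6 + 5 = 11
Bivector part b = (-3)*(-5) - (-1)*(-2) = 15 - 2 = 13
uv = 11 + 13*e12


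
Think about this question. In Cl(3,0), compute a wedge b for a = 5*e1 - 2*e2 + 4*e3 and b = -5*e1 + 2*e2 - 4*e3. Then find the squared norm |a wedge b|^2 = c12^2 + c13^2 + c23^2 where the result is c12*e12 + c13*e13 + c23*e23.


a wedge b = (a1*b2 - a2*b1)*e12 + (a1*b3 - a3*b1)*e13 + (a2*b3 - a3*b2)*e23
e12 coeff: 5*2 - (-2)*(-5) = 10 - 10 = 0
e13 coeff: 5*(-4) - 4*(-5) = -20 - (-20) = 0
e23 coeff: (-2)*(-4) - 4*2 = 8 - 8 = 0
|a wedge b|^2 = 0^2 + 0^2 + 0^2
= 0 + 0 + 0
= 0


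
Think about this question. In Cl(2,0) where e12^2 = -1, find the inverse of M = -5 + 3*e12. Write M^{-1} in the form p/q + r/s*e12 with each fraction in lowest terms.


M = -5 + 3*e12, where e12^2 = -1.
Since M commutes with its reverse ~M = a - b*e12, M * ~M = a^2 - b^2*e12^2 = a^2 + b^2.
So M^{-1} = ~M / (a^2 + b^2) = (a - b*e12)/(a^2 + b^2).
a^2 + b^2 = 25 + 9 = 34
Scalar part = -5/34 = -5/34
Bivector coeff = -3/34 = -3/34
M^{-1} = -5/34 - 3/34*e12


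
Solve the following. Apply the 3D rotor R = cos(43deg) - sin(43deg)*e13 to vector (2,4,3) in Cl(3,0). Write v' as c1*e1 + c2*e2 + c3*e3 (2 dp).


Rotor R = cos(43deg) - sin(43deg)*e13
Rotation angle theta = 2 * 43 = 86 degrees in the e13 plane (e1 -> e3).
The component perpendicular to the plane (e2) is invariant: v'_2 = v2 = 4.00
cos(86deg) = 0.0698, sin(86deg) = 0.9976
v'_1 = v1*cos(theta) - v3*sin(theta) = 2*0.0698 - 3*0.9976 = -2.85
v'_3 = v1*sin(theta) + v3*cos(theta) = 2*0.9976 + 3*0.0698 = 2.20
v' = -2.85*e1 + 4.00*e2 + 2.20*e3


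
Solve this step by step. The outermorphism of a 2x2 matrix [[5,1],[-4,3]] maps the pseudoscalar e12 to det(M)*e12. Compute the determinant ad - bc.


The outermorphism of a linear map f sends e1^e2 to f(e1)^f(e2).
f(e1) = 5*e1 - 4*e2
f(e2) = 1*e1 + 3*e2
f(e1) ^ f(e2) = (5*e1 - 4*e2) ^ (1*e1 + 3*e2)
= 5*3*e12 + (-4)*1*e21
= (15 - (-4))*e12
= 19*e12
Coefficient = 19


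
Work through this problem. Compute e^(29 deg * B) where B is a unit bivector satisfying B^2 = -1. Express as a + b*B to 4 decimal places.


For a unit bivector B with B^2 = -1, the exponential series gives
e^(theta*B) = cos(theta) + sin(theta)*B (the GA analogue of Euler's formula).
theta = 29 degrees = 0.506145 rad
cos(29 deg) = 0.8746
sin(29 deg) = 0.4848
exp(theta*B) = 0.8746 + 0.4848*B


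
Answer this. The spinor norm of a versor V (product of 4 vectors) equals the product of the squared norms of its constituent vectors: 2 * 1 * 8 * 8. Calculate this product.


Spinor norm N(V) = |v1|^2 * |v2|^2 * ... * |v4|^2
= 2 * 1 * 8 * 8
Running product: 2, 2, 16, 128
N(V) = 128


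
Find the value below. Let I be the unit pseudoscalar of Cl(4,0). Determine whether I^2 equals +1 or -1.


The pseudoscalar I = e1...e_n (product of all n generators) of Cl(p,q) satisfies I^2 = (-1)^(q + n(n-1)/2).
p = 4, q = 0, n = p + q = 4
n(n-1)/2 = 4 * 3 / 2 = 6
Exponent = q + n(n-1)/2 = 0 + 6 = 6
I^2 = (-1)^6 = +1


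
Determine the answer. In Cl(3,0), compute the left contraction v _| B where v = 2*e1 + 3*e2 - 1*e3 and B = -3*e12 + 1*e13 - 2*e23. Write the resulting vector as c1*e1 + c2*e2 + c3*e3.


Left contraction v _| B = <vB>_1 (grade-1 part of the geometric product vB).
Using e1_|e12 = e2, e2_|e12 = -e1, e1_|e13 = e3, e3_|e13 = -e1, e2_|e23 = e3, e3_|e23 = -e2:
e1 coeff: -v2*b12 - v3*b13 = -(3)*(-3) - (-1)*(1) = 10
e2 coeff: v1*b12 - v3*b23 = (2)*(-3) - (-1)*(-2) = -8
e3 coeff: v1*b13 + v2*b23 = (2)*(1) + (3)*(-2) = -4
v _| B = 10*e1 - 8*e2 - 4*e3


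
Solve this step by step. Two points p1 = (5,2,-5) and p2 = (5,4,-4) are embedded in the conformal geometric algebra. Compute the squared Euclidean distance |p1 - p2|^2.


p1 - p2 = (0, -2, -1)
|p1 - p2|^2 = 0^2 + (-2)^2 + (-1)^2
= 0 + 4 + 1
= 5


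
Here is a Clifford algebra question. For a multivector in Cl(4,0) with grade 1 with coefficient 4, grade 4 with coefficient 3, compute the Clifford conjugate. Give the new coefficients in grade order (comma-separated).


Clifford conjugate sign for grade k: (-1)^(k(k+1)/2)
Grade 1: (-1)^(1*2/2) = (-1)^1 = -1, coeff 4 -> -4
Grade 4: (-1)^(4*5/2) = (-1)^10 = 1, coeff 3 -> 3
Conjugated coefficients: -4, 3


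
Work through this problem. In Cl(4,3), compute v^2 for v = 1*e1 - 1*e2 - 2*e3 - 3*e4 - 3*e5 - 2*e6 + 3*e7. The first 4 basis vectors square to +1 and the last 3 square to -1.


v^2 = sum of c_i^2 * e_i^2
Positive signature terms (e_i^2 = +1): 1^2 + (-1)^2 + (-2)^2 + (-3)^2 = 15
Negative signature terms (e_j^2 = -1): (-3)^2 + (-2)^2 + 3^2 = 22
v^2 = 15 - 22 = -7


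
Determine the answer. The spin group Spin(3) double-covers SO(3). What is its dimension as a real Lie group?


Spin(n) double-covers SO(n); both have Lie algebra so(n) of dimension n(n-1)/2.
n = 3
n(n-1) = 3 * 2 = 6
dim Spin(3) = 6/2 = 3


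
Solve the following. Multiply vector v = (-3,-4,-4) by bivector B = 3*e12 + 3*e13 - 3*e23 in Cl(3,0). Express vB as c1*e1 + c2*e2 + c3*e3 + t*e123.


vB has grade-1 (vector) and grade-3 (trivector) parts: vB = (v _| B) + (v ^ B).
Vector part <vB>_1:
  e1: -v2*b12 - v3*b13 = -(-4)*(3) - (-4)*(3) = 24
  e2: v1*b12 - v3*b23 = (-3)*(3) - (-4)*(-3) = -21
  e3: v1*b13 + v2*b23 = (-3)*(3) + (-4)*(-3) = 3
Trivector part <vB>_3:
  e123: v1*b23 - v2*b13 + v3*b12 = (-3)*(-3) - (-4)*(3) + (-4)*(3) = 9
vB = 24*e1 - 21*e2 + 3*e3 + 9*e123


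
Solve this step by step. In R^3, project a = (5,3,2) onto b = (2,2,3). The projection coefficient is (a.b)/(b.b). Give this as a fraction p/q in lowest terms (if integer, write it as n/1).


Projection coefficient = (a . b) / (b . b)
a . b = 5*2 + 3*2 + 2*3
= 10 + 6 + 6 = 22
b . b = 2^2 + 2^2 + 3^2
= 4 + 4 + 9 = 17
Coefficient = 22/17
In lowest terms: 22/17


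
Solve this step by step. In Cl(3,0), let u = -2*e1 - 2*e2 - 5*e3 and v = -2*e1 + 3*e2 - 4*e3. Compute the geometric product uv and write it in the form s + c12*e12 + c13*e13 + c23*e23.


In Cl(3,0): e_i^2 = 1, e_ie_j = -e_je_i for i != j.
Scalar part = u . v = (-2)*(-2) + (-2)*3 + (-5)*(-4)
= 4 + (-6) + 20 = 18
e12 coeff = (-2)*3 - (-2)*(-2) = -6 - 4 = -10
e13 coeff = (-2)*(-4) - (-5)*(-2) = 8 - 10 = -2
e23 coeff = (-2)*(-4) - (-5)*3 = 8 - (-15) = 23
uv = 18 - 10*e12 - 2*e13 + 23*e23


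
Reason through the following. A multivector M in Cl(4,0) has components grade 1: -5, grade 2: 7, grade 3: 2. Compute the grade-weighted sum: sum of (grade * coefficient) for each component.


Grade-weighted sum = sum of grade_k * coefficient_k
1*(-5) = -5
2*7 = 14
3*2 = 6
Total = -5 + 14 + 6 = 15


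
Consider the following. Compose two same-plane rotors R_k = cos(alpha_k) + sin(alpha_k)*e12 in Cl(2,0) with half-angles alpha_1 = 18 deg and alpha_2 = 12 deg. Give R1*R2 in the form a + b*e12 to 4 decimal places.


Same-plane rotors commute and their half-angles add:
R1*R2 = cos(a1 + a2) + sin(a1 + a2)*e12.
a1 + a2 = 18 + 12 = 30 deg
cos(30 deg) = 0.8660
sin(30 deg) = 0.5000
R1*R2 = 0.8660 + 0.5000*e12


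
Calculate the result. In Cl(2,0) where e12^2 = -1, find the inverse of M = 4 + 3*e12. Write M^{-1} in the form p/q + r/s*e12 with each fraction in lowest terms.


M = 4 + 3*e12, where e12^2 = -1.
Since M commutes with its reverse ~M = a - b*e12, M * ~M = a^2 - b^2*e12^2 = a^2 + b^2.
So M^{-1} = ~M / (a^2 + b^2) = (a - b*e12)/(a^2 + b^2).
a^2 + b^2 = 16 + 9 = 25
Scalar part = 4/25 = 4/25
Bivector coeff = -3/25 = -3/25
M^{-1} = 4/25 - 3/25*e12


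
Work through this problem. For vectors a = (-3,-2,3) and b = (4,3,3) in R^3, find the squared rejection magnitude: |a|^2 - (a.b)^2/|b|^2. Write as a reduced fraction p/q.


|a|^2 = (-3)^2 + (-2)^2 + 3^2 = 22
|b|^2 = 4^2 + 3^2 + 3^2 = 34
a . b = (-3)*4 + (-2)*3 + 3*3 = -9
(a.b)^2 = (-9)^2 = 81
|rej|^2 = 22 - 81/34
= (748 - 81)/34
= 667/34
In lowest terms: 667/34


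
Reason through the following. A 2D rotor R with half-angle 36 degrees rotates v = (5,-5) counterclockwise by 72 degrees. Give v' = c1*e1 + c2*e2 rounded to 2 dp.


Rotor R = cos(36deg) - sin(36deg)*e12
Rotation angle theta = 2 * 36 = 72 degrees
v' = R*v*~R rotates v by theta.
cos(72deg) = 0.3090, sin(72deg) = 0.9511
v'_1 = 5*cos(72deg) - (-5)*sin(72deg)
= 5*0.3090 - (-5)*0.9511
= 6.30
v'_2 = 5*sin(72deg) + (-5)*cos(72deg)
= 5*0.9511 + (-5)*0.3090
= 3.21
v' = 6.30*e1 + 3.21*e2


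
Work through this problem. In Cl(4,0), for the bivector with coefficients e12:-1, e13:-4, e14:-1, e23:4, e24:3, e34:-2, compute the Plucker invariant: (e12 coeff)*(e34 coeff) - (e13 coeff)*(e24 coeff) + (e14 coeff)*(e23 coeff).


Plucker relation: af - be + cd
a*f = (-1)*(-2) = 2
b*e = (-4)*3 = -12
c*d = (-1)*4 = -4
af - be + cd = 2 - (-12) + (-4)
= 10


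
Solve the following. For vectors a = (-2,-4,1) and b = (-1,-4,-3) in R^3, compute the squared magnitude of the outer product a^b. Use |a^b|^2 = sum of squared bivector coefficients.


a wedge b = (a1*b2 - a2*b1)*e12 + (a1*b3 - a3*b1)*e13 + (a2*b3 - a3*b2)*e23
e12 coeff: (-2)*(-4) - (-4)*(-1) = 8 - 4 = 4
e13 coeff: (-2)*(-3) - 1*(-1) = 6 - (-1) = 7
e23 coeff: (-4)*(-3) - 1*(-4) = 12 - (-4) = 16
|a wedge b|^2 = 4^2 + 7^2 + 16^2
= 16 + 49 + 256
= 321


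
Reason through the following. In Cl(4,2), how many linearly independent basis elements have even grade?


Even subalgebra dimension = 2^(n-1)
n = 4 + 2 = 6
2^(6 - 1) = 2^5 = 32
Verification: sum of C(6,k) for even k = 1 + 15 + 15 + 1 = 32
Result = 32


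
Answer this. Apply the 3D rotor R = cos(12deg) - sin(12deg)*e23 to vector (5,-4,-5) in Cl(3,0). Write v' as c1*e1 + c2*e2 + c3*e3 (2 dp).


Rotor R = cos(12deg) - sin(12deg)*e23
Rotation angle theta = 2 * 12 = 24 degrees in the e23 plane (e2 -> e3).
The component perpendicular to the plane (e1) is invariant: v'_1 = v1 = 5.00
cos(24deg) = 0.9135, sin(24deg) = 0.4067
v'_2 = v2*cos(theta) - v3*sin(theta) = -4*0.9135 - (-5)*0.4067 = -1.62
v'_3 = v2*sin(theta) + v3*cos(theta) = -4*0.4067 + (-5)*0.9135 = -6.19
v' = 5.00*e1 - 1.62*e2 - 6.19*e3


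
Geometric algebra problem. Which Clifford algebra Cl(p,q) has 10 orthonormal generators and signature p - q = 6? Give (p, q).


We need p + q = 10 and p - q = 6.
Adding: 2p = 10 + 6 = 16, so p = 8.
Then q = 10 - 8 = 2.
(p, q) = (8, 2)


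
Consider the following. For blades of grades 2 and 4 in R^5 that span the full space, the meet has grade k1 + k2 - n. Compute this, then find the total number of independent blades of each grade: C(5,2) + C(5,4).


Meet grade = grade(A) + grade(B) - n
= 2 + 4 - 5 = 1
C(5,2) = 10
C(5,4) = 5
dim_A + dim_B = 10 + 5 = 15


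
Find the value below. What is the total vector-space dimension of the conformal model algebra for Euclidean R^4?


The conformal model of R^4 uses Cl(5,1): the 4 Euclidean generators plus two extra orthogonal generators e+ (e+^2 = +1) and e- (e-^2 = -1), from which the null vectors e0, einf are built.
Number of generators m = 4 + 2 = 6.
dim Cl(p,q) = 2^m = 2^6 = 64


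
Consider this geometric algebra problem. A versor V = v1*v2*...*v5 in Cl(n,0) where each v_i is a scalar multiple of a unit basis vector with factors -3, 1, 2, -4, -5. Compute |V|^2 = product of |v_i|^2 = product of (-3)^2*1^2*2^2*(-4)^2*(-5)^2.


Each vector v_i has |v_i|^2 = s_i^2
Squared scales: (-3)^2 = 9, 1^2 = 1, 2^2 = 4, (-4)^2 = 16, (-5)^2 = 25
|V|^2 = 9 * 1 * 4 * 16 * 25
= 14400


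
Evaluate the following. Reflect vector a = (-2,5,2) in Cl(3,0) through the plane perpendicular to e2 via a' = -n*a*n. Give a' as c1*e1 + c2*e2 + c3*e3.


Reflection formula: a' = -n*a*n, with n = e2 (unit vector, n^2 = 1).
For reflection through hyperplane perp to e2:
The component along e2 flips sign, others stay.
a = (-2, 5, 2)
a' = (-2, -5, 2)
a' = -2*e1 - 5*e2 + 2*e3


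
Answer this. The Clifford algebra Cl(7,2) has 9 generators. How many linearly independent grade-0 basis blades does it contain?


Number of grade-k basis blades in Cl(p,q) with n = p + q is C(n, k).
n = 7 + 2 = 9
C(9, 0) = 9! / (0! * 9!)
= 362880 / (1 * 362880)
= 1


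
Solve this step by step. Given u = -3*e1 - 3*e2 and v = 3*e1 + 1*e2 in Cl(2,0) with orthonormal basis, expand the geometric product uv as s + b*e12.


Expand: (-3*e1 - 3*e2)(3*e1 + 1*e2)
= (-3)*3*e1e1 + (-3)*1*e1e2 + (-3)*3*e2e1 + (-3)*1*e2e2
Using e1^2 = e2^2 = 1, e2e1 = -e1e2:
Scalar part s = (-3)*3 + (-3)*1 = -9 + (-3) = -12
Bivector part b = (-3)*1 - (-3)*3 = -3 - (-9) = 6
uv = -12 + 6*e12


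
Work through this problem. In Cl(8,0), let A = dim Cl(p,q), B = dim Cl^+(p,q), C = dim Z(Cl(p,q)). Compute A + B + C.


n = 8 + 0 = 8
Total dim = 2^8 = 256
Even subalgebra dim = 2^7 = 128
n is even, so center dim = 1
Sum = 256 + 128 + 1 = 385


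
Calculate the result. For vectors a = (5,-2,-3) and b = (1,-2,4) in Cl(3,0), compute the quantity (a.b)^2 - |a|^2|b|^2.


a . b = 5*1 + (-2)*(-2) + (-3)*4
= 5 + 4 + (-12) = -3
|a|^2 = 5^2 + (-2)^2 + (-3)^2 = 38
|b|^2 = 1^2 + (-2)^2 + 4^2 = 21
(a.b)^2 = (-3)^2 = 9
|a|^2 * |b|^2 = 38 * 21 = 798
Result = 9 - 798 = -789


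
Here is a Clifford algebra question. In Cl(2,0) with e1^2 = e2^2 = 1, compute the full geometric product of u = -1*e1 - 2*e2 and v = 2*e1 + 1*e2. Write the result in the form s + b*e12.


Expand: (-1*e1 - 2*e2)(2*e1 + 1*e2)
= (-1)*2*e1e1 + (-1)*1*e1e2 + (-2)*2*e2e1 + (-2)*1*e2e2
Using e1^2 = e2^2 = 1, e2e1 = -e1e2:
Scalar part s = (-1)*2 + (-2)*1 = -2 + (-2) = -4
Bivector part b = (-1)*1 - (-2)*2 = -1 - (-4) = 3
uv = -4 + 3*e12


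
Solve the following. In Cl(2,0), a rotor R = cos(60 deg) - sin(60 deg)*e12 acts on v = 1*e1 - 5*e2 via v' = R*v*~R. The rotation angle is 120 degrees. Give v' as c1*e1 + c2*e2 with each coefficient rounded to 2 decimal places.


Rotor R = cos(60deg) - sin(60deg)*e12
Rotation angle theta = 2 * 60 = 120 degrees
v' = R*v*~R rotates v by theta.
cos(120deg) = -0.5000, sin(120deg) = 0.8660
v'_1 = 1*cos(120deg) - (-5)*sin(120deg)
= 1*(-0.5000) - (-5)*0.8660
= 3.83
v'_2 = 1*sin(120deg) + (-5)*cos(120deg)
= 1*0.8660 + (-5)*(-0.5000)
= 3.37
v' = 3.83*e1 + 3.37*e2


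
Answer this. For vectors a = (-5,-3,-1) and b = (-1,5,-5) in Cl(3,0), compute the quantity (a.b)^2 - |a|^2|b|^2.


a . b = (-5)*(-1) + (-3)*5 + (-1)*(-5)
= 5 + (-15) + 5 = -5
|a|^2 = (-5)^2 + (-3)^2 + (-1)^2 = 35
|b|^2 = (-1)^2 + 5^2 + (-5)^2 = 51
(a.b)^2 = (-5)^2 = 25
|a|^2 * |b|^2 = 35 * 51 = 1785
Result = 25 - 1785 = -1760


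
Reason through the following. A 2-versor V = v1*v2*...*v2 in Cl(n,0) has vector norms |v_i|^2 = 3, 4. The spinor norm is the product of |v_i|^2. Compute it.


Spinor norm N(V) = |v1|^2 * |v2|^2 * ... * |v2|^2
= 3 * 4
Running product: 3, 12
N(V) = 12


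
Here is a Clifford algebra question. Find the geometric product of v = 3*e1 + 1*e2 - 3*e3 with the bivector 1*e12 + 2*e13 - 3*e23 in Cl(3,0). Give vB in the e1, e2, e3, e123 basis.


vB has grade-1 (vector) and grade-3 (trivector) parts: vB = (v _| B) + (v ^ B).
Vector part <vB>_1:
  e1: -v2*b12 - v3*b13 = -(1)*(1) - (-3)*(2) = 5
  e2: v1*b12 - v3*b23 = (3)*(1) - (-3)*(-3) = -6
  e3: v1*b13 + v2*b23 = (3)*(2) + (1)*(-3) = 3
Trivector part <vB>_3:
  e123: v1*b23 - v2*b13 + v3*b12 = (3)*(-3) - (1)*(2) + (-3)*(1) = -14
vB = 5*e1 - 6*e2 + 3*e3 - 14*e123


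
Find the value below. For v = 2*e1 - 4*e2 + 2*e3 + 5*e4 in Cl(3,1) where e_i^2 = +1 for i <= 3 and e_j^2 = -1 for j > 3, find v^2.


v^2 = sum of c_i^2 * e_i^2
Positive signature terms (e_i^2 = +1): 2^2 + (-4)^2 + 2^2 = 24
Negative signature terms (e_j^2 = -1): 5^2 = 25
v^2 = 24 - 25 = -1


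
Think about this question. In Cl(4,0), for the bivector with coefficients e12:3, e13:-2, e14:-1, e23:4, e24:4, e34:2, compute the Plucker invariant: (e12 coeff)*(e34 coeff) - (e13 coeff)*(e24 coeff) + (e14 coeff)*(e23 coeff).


Plucker relation: af - be + cd
a*f = 3*2 = 6
b*e = (-2)*4 = -8
c*d = (-1)*4 = -4
af - be + cd = 6 - (-8) + (-4)
= 10


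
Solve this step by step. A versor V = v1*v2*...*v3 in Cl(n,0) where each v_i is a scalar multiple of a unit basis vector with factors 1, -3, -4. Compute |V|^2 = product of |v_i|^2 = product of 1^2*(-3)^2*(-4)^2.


Each vector v_i has |v_i|^2 = s_i^2
Squared scales: 1^2 = 1, (-3)^2 = 9, (-4)^2 = 16
|V|^2 = 1 * 9 * 16
= 144


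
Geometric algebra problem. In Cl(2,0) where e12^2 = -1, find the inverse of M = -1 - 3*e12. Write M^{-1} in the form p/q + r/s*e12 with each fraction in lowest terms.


M = -1 - 3*e12, where e12^2 = -1.
Since M commutes with its reverse ~M = a - b*e12, M * ~M = a^2 - b^2*e12^2 = a^2 + b^2.
So M^{-1} = ~M / (a^2 + b^2) = (a - b*e12)/(a^2 + b^2).
a^2 + b^2 = 1 + 9 = 10
Scalar part = -1/10 = -1/10
Bivector coeff = 3/10 = 3/10
M^{-1} = -1/10 + 3/10*e12


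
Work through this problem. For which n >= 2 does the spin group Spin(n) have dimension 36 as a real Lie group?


dim Spin(n) = dim so(n) = n(n-1)/2.
Solve n(n-1)/2 = 36, i.e. n^2 - n - 72 = 0.
Discriminant = 1 + 8*36 = 289
n = (1 + sqrt(289))/2 = (1 + 17)/2 = 9


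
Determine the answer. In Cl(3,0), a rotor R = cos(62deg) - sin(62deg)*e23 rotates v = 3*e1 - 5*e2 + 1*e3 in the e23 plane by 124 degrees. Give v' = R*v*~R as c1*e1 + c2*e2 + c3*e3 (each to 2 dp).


Rotor R = cos(62deg) - sin(62deg)*e23
Rotation angle theta = 2 * 62 = 124 degrees in the e23 plane (e2 -> e3).
The component perpendicular to the plane (e1) is invariant: v'_1 = v1 = 3.00
cos(124deg) = -0.5592, sin(124deg) = 0.8290
v'_2 = v2*cos(theta) - v3*sin(theta) = -5*(-0.5592) - 1*0.8290 = 1.97
v'_3 = v2*sin(theta) + v3*cos(theta) = -5*0.8290 + 1*(-0.5592) = -4.70
v' = 3.00*e1 + 1.97*e2 - 4.70*e3


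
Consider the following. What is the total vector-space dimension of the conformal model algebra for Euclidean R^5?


The conformal model of R^5 uses Cl(6,1): the 5 Euclidean generators plus two extra orthogonal generators e+ (e+^2 = +1) and e- (e-^2 = -1), from which the null vectors e0, einf are built.
Number of generators m = 5 + 2 = 7.
dim Cl(p,q) = 2^m = 2^7 = 128


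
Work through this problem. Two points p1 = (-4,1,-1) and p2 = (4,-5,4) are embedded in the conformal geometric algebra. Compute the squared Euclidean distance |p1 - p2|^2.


p1 - p2 = (-8, 6, -5)
|p1 - p2|^2 = (-8)^2 + 6^2 + (-5)^2
= 64 + 36 + 25
= 125


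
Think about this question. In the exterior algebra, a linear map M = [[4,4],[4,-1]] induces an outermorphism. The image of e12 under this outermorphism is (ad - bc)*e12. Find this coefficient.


The outermorphism of a linear map f sends e1^e2 to f(e1)^f(e2).
f(e1) = 4*e1 + 4*e2
f(e2) = 4*e1 - 1*e2
f(e1) ^ f(e2) = (4*e1 + 4*e2) ^ (4*e1 - 1*e2)
= 4*(-1)*e12 + 4*4*e21
= (-4 - 16)*e12
= -20*e12
Coefficient = -20


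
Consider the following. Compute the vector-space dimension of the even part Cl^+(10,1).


Even subalgebra dimension = 2^(n-1)
n = 10 + 1 = 11
2^(11 - 1) = 2^10 = 1024
Verification: sum of C(11,k) for even k = 1 + 55 + 330 + 462 + 165 + 11 = 1024
Result = 1024


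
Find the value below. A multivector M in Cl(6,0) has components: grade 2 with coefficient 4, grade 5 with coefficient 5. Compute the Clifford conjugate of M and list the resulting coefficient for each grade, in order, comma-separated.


Clifford conjugate sign for grade k: (-1)^(k(k+1)/2)
Grade 2: (-1)^(2*3/2) = (-1)^3 = -1, coeff 4 -> -4
Grade 5: (-1)^(5*6/2) = (-1)^15 = -1, coeff 5 -> -5
Conjugated coefficients: -4, -5


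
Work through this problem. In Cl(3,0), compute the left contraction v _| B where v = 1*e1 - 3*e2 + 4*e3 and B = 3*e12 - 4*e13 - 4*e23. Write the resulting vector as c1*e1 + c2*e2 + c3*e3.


Left contraction v _| B = <vB>_1 (grade-1 part of the geometric product vB).
Using e1_|e12 = e2, e2_|e12 = -e1, e1_|e13 = e3, e3_|e13 = -e1, e2_|e23 = e3, e3_|e23 = -e2:
e1 coeff: -v2*b12 - v3*b13 = -(-3)*(3) - (4)*(-4) = 25
e2 coeff: v1*b12 - v3*b23 = (1)*(3) - (4)*(-4) = 19
e3 coeff: v1*b13 + v2*b23 = (1)*(-4) + (-3)*(-4) = 8
v _| B = 25*e1 + 19*e2 + 8*e3


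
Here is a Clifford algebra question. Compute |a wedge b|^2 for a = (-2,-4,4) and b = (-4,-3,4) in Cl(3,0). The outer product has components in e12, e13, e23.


a wedge b = (a1*b2 - a2*b1)*e12 + (a1*b3 - a3*b1)*e13 + (a2*b3 - a3*b2)*e23
e12 coeff: (-2)*(-3) - (-4)*(-4) = 6 - 16 = -10
e13 coeff: (-2)*4 - 4*(-4) = -8 - (-16) = 8
e23 coeff: (-4)*4 - 4*(-3) = -16 - (-12) = -4
|a wedge b|^2 = (-10)^2 + 8^2 + (-4)^2
= 100 + 64 + 16
= 180


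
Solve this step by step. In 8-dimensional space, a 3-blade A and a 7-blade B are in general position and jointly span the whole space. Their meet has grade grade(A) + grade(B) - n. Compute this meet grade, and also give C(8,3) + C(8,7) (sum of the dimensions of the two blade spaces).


Meet grade = grade(A) + grade(B) - n
= 3 + 7 - 8 = 2
C(8,3) = 56
C(8,7) = 8
dim_A + dim_B = 56 + 8 = 64


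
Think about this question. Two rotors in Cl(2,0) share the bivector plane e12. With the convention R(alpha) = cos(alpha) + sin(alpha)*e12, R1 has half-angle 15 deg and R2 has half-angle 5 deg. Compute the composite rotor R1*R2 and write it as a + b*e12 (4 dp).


Same-plane rotors commute and their half-angles add:
R1*R2 = cos(a1 + a2) + sin(a1 + a2)*e12.
a1 + a2 = 15 + 5 = 20 deg
cos(20 deg) = 0.9397
sin(20 deg) = 0.3420
R1*R2 = 0.9397 + 0.3420*e12


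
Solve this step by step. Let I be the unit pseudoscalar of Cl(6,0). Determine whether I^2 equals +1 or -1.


The pseudoscalar I = e1...e_n (product of all n generators) of Cl(p,q) satisfies I^2 = (-1)^(q + n(n-1)/2).
p = 6, q = 0, n = p + q = 6
n(n-1)/2 = 6 * 5 / 2 = 15
Exponent = q + n(n-1)/2 = 0 + 15 = 15
I^2 = (-1)^15 = -1


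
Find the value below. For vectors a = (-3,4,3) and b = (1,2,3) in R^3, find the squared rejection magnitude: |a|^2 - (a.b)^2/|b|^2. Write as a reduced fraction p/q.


|a|^2 = (-3)^2 + 4^2 + 3^2 = 34
|b|^2 = 1^2 + 2^2 + 3^2 = 14
a . b = (-3)*1 + 4*2 + 3*3 = 14
(a.b)^2 = 14^2 = 196
|rej|^2 = 34 - 196/14
= (476 - 196)/14
= 280/14
In lowest terms: 20/1


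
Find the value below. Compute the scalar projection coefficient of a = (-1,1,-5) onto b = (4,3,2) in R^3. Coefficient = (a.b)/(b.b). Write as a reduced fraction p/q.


Projection coefficient = (a . b) / (b . b)
a . b = (-1)*4 + 1*3 + (-5)*2
= -4 + 3 + (-10) = -11
b . b = 4^2 + 3^2 + 2^2
= 16 + 9 + 4 = 29
Coefficient = -11/29
In lowest terms: -11/29


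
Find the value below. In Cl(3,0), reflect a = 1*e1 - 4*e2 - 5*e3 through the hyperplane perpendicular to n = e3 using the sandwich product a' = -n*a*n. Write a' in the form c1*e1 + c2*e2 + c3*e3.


Reflection formula: a' = -n*a*n, with n = e3 (unit vector, n^2 = 1).
For reflection through hyperplane perp to e3:
The component along e3 flips sign, others stay.
a = (1, -4, -5)
a' = (1, -4, 5)
a' = 1*e1 - 4*e2 + 5*e3


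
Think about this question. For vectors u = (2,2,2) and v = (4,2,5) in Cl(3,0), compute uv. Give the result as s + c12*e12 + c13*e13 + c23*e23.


In Cl(3,0): e_i^2 = 1, e_ie_j = -e_je_i for i != j.
Scalar part = u . v = 2*4 + 2*2 + 2*5
= 8 + 4 + 10 = 22
e12 coeff = 2*2 - 2*4 = 4 - 8 = -4
e13 coeff = 2*5 - 2*4 = 10 - 8 = 2
e23 coeff = 2*5 - 2*2 = 10 - 4 = 6
uv = 22 - 4*e12 + 2*e13 + 6*e23


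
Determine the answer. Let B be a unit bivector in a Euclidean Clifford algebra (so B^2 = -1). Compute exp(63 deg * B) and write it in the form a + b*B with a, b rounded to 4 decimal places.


For a unit bivector B with B^2 = -1, the exponential series gives
e^(theta*B) = cos(theta) + sin(theta)*B (the GA analogue of Euler's formula).
theta = 63 degrees = 1.099557 rad
cos(63 deg) = 0.4540
sin(63 deg) = 0.8910
exp(theta*B) = 0.4540 + 0.8910*B


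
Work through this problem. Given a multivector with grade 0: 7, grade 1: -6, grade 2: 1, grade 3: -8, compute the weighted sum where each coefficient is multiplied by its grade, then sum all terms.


Grade-weighted sum = sum of grade_k * coefficient_k
0*7 = 0
1*(-6) = -6
2*1 = 2
3*(-8) = -24
Total = 0 + (-6) + 2 + (-24) = -28


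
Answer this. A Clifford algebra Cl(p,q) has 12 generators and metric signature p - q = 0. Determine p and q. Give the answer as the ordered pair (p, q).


We need p + q = 12 and p - q = 0.
Adding: 2p = 12 + 0 = 12, so p = 6.
Then q = 12 - 6 = 6.
(p, q) = (6, 6)


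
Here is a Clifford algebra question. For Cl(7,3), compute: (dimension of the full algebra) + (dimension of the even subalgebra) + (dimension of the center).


n = 7 + 3 = 10
Total dim = 2^10 = 1024
Even subalgebra dim = 2^9 = 512
n is even, so center dim = 1
Sum = 1024 + 512 + 1 = 1537


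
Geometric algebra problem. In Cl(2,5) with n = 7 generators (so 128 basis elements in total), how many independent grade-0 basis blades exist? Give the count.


Number of grade-k basis blades in Cl(p,q) with n = p + q is C(n, k).
n = 2 + 5 = 7
C(7, 0) = 7! / (0! * 7!)
= 5040 / (1 * 5040)
= 1


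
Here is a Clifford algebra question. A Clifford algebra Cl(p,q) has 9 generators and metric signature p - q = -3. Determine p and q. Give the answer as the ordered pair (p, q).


We need p + q = 9 and p - q = -3.
Adding: 2p = 9 + (-3) = 6, so p = 3.
Then q = 9 - 3 = 6.
(p, q) = (3, 6)


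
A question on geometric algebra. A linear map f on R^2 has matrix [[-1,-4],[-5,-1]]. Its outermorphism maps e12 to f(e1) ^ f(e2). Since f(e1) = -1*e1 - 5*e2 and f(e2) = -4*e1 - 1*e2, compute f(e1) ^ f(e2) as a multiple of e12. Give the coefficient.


The outermorphism of a linear map f sends e1^e2 to f(e1)^f(e2).
f(e1) = -1*e1 - 5*e2
f(e2) = -4*e1 - 1*e2
f(e1) ^ f(e2) = (-1*e1 - 5*e2) ^ (-4*e1 - 1*e2)
= (-1)*(-1)*e12 + (-5)*(-4)*e21
= (1 - 20)*e12
= -19*e12
Coefficient = -19


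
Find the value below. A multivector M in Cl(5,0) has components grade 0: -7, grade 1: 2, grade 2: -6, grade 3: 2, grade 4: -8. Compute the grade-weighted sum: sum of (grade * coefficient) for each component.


Grade-weighted sum = sum of grade_k * coefficient_k
0*(-7) = 0
1*2 = 2
2*(-6) = -12
3*2 = 6
4*(-8) = -32
Total = 0 + 2 + (-12) + 6 + (-32) = -36


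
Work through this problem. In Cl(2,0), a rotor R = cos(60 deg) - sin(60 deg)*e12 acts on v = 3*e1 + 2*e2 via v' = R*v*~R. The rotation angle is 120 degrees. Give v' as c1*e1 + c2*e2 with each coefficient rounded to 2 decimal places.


Rotor R = cos(60deg) - sin(60deg)*e12
Rotation angle theta = 2 * 60 = 120 degrees
v' = R*v*~R rotates v by theta.
cos(120deg) = -0.5000, sin(120deg) = 0.8660
v'_1 = 3*cos(120deg) - 2*sin(120deg)
= 3*(-0.5000) - 2*0.8660
= -3.23
v'_2 = 3*sin(120deg) + 2*cos(120deg)
= 3*0.8660 + 2*(-0.5000)
= 1.60
v' = -3.23*e1 + 1.60*e2


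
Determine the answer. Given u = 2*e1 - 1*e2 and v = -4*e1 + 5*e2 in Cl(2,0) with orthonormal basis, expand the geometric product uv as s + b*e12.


Expand: (2*e1 - 1*e2)(-4*e1 + 5*e2)
= 2*(-4)*e1e1 + 2*5*e1e2 + (-1)*(-4)*e2e1 + (-1)*5*e2e2
Using e1^2 = e2^2 = 1, e2e1 = -e1e2:
Scalar part s = 2*(-4) + (-1)*5 = -8 + (-5) = -13
Bivector part b = 2*5 - (-1)*(-4) = 10 - 4 = 6
uv = -13 + 6*e12


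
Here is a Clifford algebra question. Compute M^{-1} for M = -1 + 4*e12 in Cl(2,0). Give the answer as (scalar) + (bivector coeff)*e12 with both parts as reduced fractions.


M = -1 + 4*e12, where e12^2 = -1.
Since M commutes with its reverse ~M = a - b*e12, M * ~M = a^2 - b^2*e12^2 = a^2 + b^2.
So M^{-1} = ~M / (a^2 + b^2) = (a - b*e12)/(a^2 + b^2).
a^2 + b^2 = 1 + 16 = 17
Scalar part = -1/17 = -1/17
Bivector coeff = -4/17 = -4/17
M^{-1} = -1/17 - 4/17*e12


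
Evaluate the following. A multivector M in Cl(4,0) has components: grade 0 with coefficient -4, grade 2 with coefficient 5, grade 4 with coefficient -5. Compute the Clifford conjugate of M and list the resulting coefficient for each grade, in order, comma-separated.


Clifford conjugate sign for grade k: (-1)^(k(k+1)/2)
Grade 0: (-1)^(0*1/2) = (-1)^0 = 1, coeff -4 -> -4
Grade 2: (-1)^(2*3/2) = (-1)^3 = -1, coeff 5 -> -5
Grade 4: (-1)^(4*5/2) = (-1)^10 = 1, coeff -5 -> -5
Conjugated coefficients: -4, -5, -5


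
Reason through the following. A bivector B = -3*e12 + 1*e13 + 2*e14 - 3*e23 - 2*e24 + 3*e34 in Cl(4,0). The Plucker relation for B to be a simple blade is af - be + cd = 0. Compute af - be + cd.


Plucker relation: af - be + cd
a*f = (-3)*3 = -9
b*e = 1*(-2) = -2
c*d = 2*(-3) = -6
af - be + cd = -9 - (-2) + (-6)
= -13


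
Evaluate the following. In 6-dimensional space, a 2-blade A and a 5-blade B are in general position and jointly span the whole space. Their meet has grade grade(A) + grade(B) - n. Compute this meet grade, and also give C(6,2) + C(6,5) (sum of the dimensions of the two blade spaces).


Meet grade = grade(A) + grade(B) - n
= 2 + 5 - 6 = 1
C(6,2) = 15
C(6,5) = 6
dim_A + dim_B = 15 + 6 = 21


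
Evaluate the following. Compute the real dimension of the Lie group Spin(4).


Spin(n) double-covers SO(n); both have Lie algebra so(n) of dimension n(n-1)/2.
n = 4
n(n-1) = 4 * 3 = 12
dim Spin(4) = 12/2 = 6


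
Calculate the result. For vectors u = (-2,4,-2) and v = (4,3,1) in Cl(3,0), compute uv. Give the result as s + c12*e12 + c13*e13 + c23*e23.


In Cl(3,0): e_i^2 = 1, e_ie_j = -e_je_i for i != j.
Scalar part = u . v = (-2)*4 + 4*3 + (-2)*1
= -8 + 12 + (-2) = 2
e12 coeff = (-2)*3 - 4*4 = -6 - 16 = -22
e13 coeff = (-2)*1 - (-2)*4 = -2 - (-8) = 6
e23 coeff = 4*1 - (-2)*3 = 4 - (-6) = 10
uv = 2 - 22*e12 + 6*e13 + 10*e23


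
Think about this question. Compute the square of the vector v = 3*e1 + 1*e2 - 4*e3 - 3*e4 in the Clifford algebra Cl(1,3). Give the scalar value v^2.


v^2 = sum of c_i^2 * e_i^2
Positive signature terms (e_i^2 = +1): 3^2 = 9
Negative signature terms (e_j^2 = -1): 1^2 + (-4)^2 + (-3)^2 = 26
v^2 = 9 - 26 = -17


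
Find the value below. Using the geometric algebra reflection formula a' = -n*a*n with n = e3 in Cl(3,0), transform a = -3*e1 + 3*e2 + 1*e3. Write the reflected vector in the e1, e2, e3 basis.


Reflection formula: a' = -n*a*n, with n = e3 (unit vector, n^2 = 1).
For reflection through hyperplane perp to e3:
The component along e3 flips sign, others stay.
a = (-3, 3, 1)
a' = (-3, 3, -1)
a' = -3*e1 + 3*e2 - 1*e3


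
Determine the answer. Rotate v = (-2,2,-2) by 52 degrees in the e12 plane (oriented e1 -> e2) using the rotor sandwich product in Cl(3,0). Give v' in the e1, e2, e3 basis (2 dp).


Rotor R = cos(26deg) - sin(26deg)*e12
Rotation angle theta = 2 * 26 = 52 degrees in the e12 plane (e1 -> e2).
The component perpendicular to the plane (e3) is invariant: v'_3 = v3 = -2.00
cos(52deg) = 0.6157, sin(52deg) = 0.7880
v'_1 = v1*cos(theta) - v2*sin(theta) = -2*0.6157 - 2*0.7880 = -2.81
v'_2 = v1*sin(theta) + v2*cos(theta) = -2*0.7880 + 2*0.6157 = -0.34
v' = -2.81*e1 - 0.34*e2 - 2.00*e3


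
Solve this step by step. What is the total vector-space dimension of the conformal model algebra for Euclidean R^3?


The conformal model of R^3 uses Cl(4,1): the 3 Euclidean generators plus two extra orthogonal generators e+ (e+^2 = +1) and e- (e-^2 = -1), from which the null vectors e0, einf are built.
Number of generators m = 3 + 2 = 5.
dim Cl(p,q) = 2^m = 2^5 = 32
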